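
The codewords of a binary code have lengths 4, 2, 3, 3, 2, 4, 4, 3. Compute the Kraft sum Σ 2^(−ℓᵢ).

With common denominator 2^4 = 16: Σ 2^(−ℓᵢ) = 1/16 + 4/16 + 2/16 + 2/16 + 4/16 + 1/16 + 1/16 + 2/16 = 17/16 = 1.0625.

1.0625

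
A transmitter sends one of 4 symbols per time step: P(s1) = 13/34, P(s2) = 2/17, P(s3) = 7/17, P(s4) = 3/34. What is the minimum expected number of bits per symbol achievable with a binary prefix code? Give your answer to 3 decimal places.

1.794 bits/symbol

Repeatedly combine the two least-probable nodes; the expected code length is the sum of the merged weights.
merge 3/34 + 2/17 → 7/34
merge 7/34 + 13/34 → 10/17
merge 7/17 + 10/17 → 1
L = 7/34 + 10/17 + 1 = 61/34 ≈ 1.794 bits/symbol.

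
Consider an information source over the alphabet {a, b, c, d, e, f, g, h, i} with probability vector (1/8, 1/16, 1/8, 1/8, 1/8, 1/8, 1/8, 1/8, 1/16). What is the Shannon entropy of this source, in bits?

3.125 bits

Each probability is a power of 1/2, so log₂(1/p) is an integer.
H = Σ p·log₂(1/p) = 1/8·3 + 1/16·4 + 1/8·3 + 1/8·3 + 1/8·3 + 1/8·3 + 1/8·3 + 1/8·3 + 1/16·4 = 3.125 bits.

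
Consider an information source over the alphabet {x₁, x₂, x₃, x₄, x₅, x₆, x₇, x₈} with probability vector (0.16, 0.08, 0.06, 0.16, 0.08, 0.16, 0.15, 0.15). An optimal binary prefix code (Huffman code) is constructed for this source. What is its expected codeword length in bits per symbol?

2.98 bits/symbol

Repeatedly combine the two least-probable nodes; the expected code length is the sum of the merged weights.
merge 3/50 + 2/25 → 7/50
merge 2/25 + 7/50 → 11/50
merge 3/20 + 3/20 → 3/10
merge 4/25 + 4/25 → 8/25
merge 4/25 + 11/50 → 19/50
merge 3/10 + 8/25 → 31/50
merge 19/50 + 31/50 → 1
L = 7/50 + 11/50 + 3/10 + 8/25 + 19/50 + 31/50 + 1 = 149/50 = 2.98 bits/symbol.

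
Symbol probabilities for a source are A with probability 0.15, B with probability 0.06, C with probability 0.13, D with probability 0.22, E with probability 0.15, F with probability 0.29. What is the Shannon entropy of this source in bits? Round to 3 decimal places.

H = −Σ pᵢ log₂ pᵢ.
−0.15·log₂(0.15) = 0.4105
−0.06·log₂(0.06) = 0.2435
−0.13·log₂(0.13) = 0.3826
−0.22·log₂(0.22) = 0.4806
−0.15·log₂(0.15) = 0.4105
−0.29·log₂(0.29) = 0.5179
Sum ≈ 2.4457 → 2.446 bits.

2.446 bits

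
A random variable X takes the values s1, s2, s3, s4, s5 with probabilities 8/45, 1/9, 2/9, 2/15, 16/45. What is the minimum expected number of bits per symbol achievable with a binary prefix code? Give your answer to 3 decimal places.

2.244 bits/symbol

Repeatedly combine the two least-probable nodes; the expected code length is the sum of the merged weights.
merge 1/9 + 2/15 → 11/45
merge 8/45 + 2/9 → 2/5
merge 11/45 + 16/45 → 3/5
merge 2/5 + 3/5 → 1
L = 11/45 + 2/5 + 3/5 + 1 = 101/45 ≈ 2.244 bits/symbol.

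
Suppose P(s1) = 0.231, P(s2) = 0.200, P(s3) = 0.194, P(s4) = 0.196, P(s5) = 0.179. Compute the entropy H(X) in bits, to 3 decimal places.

H = −Σ pᵢ log₂ pᵢ.
−0.231·log₂(0.231) = 0.4883
−0.200·log₂(0.200) = 0.4644
−0.194·log₂(0.194) = 0.4590
−0.196·log₂(0.196) = 0.4608
−0.179·log₂(0.179) = 0.4443
Sum ≈ 2.3168 → 2.317 bits.

2.317 bits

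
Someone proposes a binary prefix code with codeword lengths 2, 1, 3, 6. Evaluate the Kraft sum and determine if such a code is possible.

0.890625; yes

With common denominator 2^6 = 64: Σ 2^(−ℓᵢ) = 16/64 + 32/64 + 8/64 + 1/64 = 57/64 = 0.890625.
Kraft's inequality requires Σ ≤ 1; here Σ = 0.890625 ≤ 1, so such a prefix code exists.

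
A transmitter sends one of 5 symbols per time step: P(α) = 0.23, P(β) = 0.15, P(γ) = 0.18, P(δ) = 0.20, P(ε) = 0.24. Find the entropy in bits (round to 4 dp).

2.3020 bits

H = −Σ pᵢ log₂ pᵢ.
−0.23·log₂(0.23) = 0.4877
−0.15·log₂(0.15) = 0.4105
−0.18·log₂(0.18) = 0.4453
−0.20·log₂(0.20) = 0.4644
−0.24·log₂(0.24) = 0.4941
Sum ≈ 2.3020 → 2.3020 bits.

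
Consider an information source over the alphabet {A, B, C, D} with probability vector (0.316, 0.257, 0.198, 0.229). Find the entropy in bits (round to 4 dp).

1.9786 bits

H = −Σ pᵢ log₂ pᵢ.
−0.316·log₂(0.316) = 0.5252
−0.257·log₂(0.257) = 0.5038
−0.198·log₂(0.198) = 0.4626
−0.229·log₂(0.229) = 0.4870
Sum ≈ 1.9786 → 1.9786 bits.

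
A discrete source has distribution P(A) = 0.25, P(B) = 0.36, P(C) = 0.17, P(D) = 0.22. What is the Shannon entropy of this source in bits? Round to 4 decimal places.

1.9458 bits

H = −Σ pᵢ log₂ pᵢ.
−0.25·log₂(0.25) = 0.5000
−0.36·log₂(0.36) = 0.5306
−0.17·log₂(0.17) = 0.4346
−0.22·log₂(0.22) = 0.4806
Sum ≈ 1.9458 → 1.9458 bits.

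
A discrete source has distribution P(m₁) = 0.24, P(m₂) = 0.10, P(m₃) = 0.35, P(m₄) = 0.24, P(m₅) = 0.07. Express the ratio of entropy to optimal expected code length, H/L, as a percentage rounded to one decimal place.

97.7%

Entropy H = −Σ p log₂ p ≈ 2.1191 bits.
Huffman merges: 7/100+1/10→17/100; 17/100+6/25→41/100; 6/25+7/20→59/100; 41/100+59/100→1. L = 217/100 ≈ 2.1700.
Efficiency = H/L = 2.1191/2.1700 = 97.7%.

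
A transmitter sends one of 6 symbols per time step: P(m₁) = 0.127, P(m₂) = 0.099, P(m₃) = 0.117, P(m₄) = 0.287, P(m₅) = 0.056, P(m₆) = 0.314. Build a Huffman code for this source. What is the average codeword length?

Repeatedly combine the two least-probable nodes; the expected code length is the sum of the merged weights.
merge 7/125 + 99/1000 → 31/200
merge 117/1000 + 127/1000 → 61/250
merge 31/200 + 61/250 → 399/1000
merge 287/1000 + 157/500 → 601/1000
merge 399/1000 + 601/1000 → 1
L = 31/200 + 61/250 + 399/1000 + 601/1000 + 1 = 2399/1000 = 2.399 bits/symbol.

2.399 bits/symbol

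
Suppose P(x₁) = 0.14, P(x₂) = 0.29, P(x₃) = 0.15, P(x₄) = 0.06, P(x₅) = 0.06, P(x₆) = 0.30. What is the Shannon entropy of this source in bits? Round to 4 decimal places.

2.3337 bits

H = −Σ pᵢ log₂ pᵢ.
−0.14·log₂(0.14) = 0.3971
−0.29·log₂(0.29) = 0.5179
−0.15·log₂(0.15) = 0.4105
−0.06·log₂(0.06) = 0.2435
−0.06·log₂(0.06) = 0.2435
−0.30·log₂(0.30) = 0.5211
Sum ≈ 2.3337 → 2.3337 bits.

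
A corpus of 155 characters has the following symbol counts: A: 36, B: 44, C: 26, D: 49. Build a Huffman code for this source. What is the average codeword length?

Probabilities are the counts divided by 155.
Repeatedly combine the two least-probable nodes; the expected code length is the sum of the merged weights.
merge 26/155 + 36/155 → 2/5
merge 44/155 + 49/155 → 3/5
merge 2/5 + 3/5 → 1
L = 2/5 + 3/5 + 1 = 2 bits/symbol.

2 bits/symbol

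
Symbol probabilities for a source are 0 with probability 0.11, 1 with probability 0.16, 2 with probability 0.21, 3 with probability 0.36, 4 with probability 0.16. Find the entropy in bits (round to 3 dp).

2.200 bits

H = −Σ pᵢ log₂ pᵢ.
−0.11·log₂(0.11) = 0.3503
−0.16·log₂(0.16) = 0.4230
−0.21·log₂(0.21) = 0.4728
−0.36·log₂(0.36) = 0.5306
−0.16·log₂(0.16) = 0.4230
Sum ≈ 2.1998 → 2.200 bits.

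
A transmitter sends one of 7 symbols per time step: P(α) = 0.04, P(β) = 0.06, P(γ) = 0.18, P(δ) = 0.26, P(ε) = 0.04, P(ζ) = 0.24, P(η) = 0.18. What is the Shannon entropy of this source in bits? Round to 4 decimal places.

2.5051 bits

H = −Σ pᵢ log₂ pᵢ.
−0.04·log₂(0.04) = 0.1858
−0.06·log₂(0.06) = 0.2435
−0.18·log₂(0.18) = 0.4453
−0.26·log₂(0.26) = 0.5053
−0.04·log₂(0.04) = 0.1858
−0.24·log₂(0.24) = 0.4941
−0.18·log₂(0.18) = 0.4453
Sum ≈ 2.5051 → 2.5051 bits.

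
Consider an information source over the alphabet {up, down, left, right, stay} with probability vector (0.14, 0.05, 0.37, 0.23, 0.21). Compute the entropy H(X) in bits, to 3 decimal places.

2.104 bits

H = −Σ pᵢ log₂ pᵢ.
−0.14·log₂(0.14) = 0.3971
−0.05·log₂(0.05) = 0.2161
−0.37·log₂(0.37) = 0.5307
−0.23·log₂(0.23) = 0.4877
−0.21·log₂(0.21) = 0.4728
Sum ≈ 2.1044 → 2.104 bits.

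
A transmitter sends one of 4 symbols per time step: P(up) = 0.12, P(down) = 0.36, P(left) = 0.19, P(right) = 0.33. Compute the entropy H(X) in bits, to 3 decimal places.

1.881 bits

H = −Σ pᵢ log₂ pᵢ.
−0.12·log₂(0.12) = 0.3671
−0.36·log₂(0.36) = 0.5306
−0.19·log₂(0.19) = 0.4552
−0.33·log₂(0.33) = 0.5278
Sum ≈ 1.8807 → 1.881 bits.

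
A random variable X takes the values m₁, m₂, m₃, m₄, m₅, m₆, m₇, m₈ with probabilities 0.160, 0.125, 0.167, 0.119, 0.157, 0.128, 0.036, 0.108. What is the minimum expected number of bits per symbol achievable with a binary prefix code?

Repeatedly combine the two least-probable nodes; the expected code length is the sum of the merged weights.
merge 9/250 + 27/250 → 18/125
merge 119/1000 + 1/8 → 61/250
merge 16/125 + 18/125 → 34/125
merge 157/1000 + 4/25 → 317/1000
merge 167/1000 + 61/250 → 411/1000
merge 34/125 + 317/1000 → 589/1000
merge 411/1000 + 589/1000 → 1
L = 18/125 + 61/250 + 34/125 + 317/1000 + 411/1000 + 589/1000 + 1 = 2977/1000 = 2.977 bits/symbol.

2.977 bits/symbol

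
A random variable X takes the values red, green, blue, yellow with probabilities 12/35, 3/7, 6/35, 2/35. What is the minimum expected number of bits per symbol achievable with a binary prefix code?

Repeatedly combine the two least-probable nodes; the expected code length is the sum of the merged weights.
merge 2/35 + 6/35 → 8/35
merge 8/35 + 12/35 → 4/7
merge 3/7 + 4/7 → 1
L = 8/35 + 4/7 + 1 = 9/5 = 1.8 bits/symbol.

1.8 bits/symbol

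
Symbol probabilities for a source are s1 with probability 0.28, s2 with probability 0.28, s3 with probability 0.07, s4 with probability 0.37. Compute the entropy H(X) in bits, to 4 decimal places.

1.8277 bits

H = −Σ pᵢ log₂ pᵢ.
−0.28·log₂(0.28) = 0.5142
−0.28·log₂(0.28) = 0.5142
−0.07·log₂(0.07) = 0.2686
−0.37·log₂(0.37) = 0.5307
Sum ≈ 1.8277 → 1.8277 bits.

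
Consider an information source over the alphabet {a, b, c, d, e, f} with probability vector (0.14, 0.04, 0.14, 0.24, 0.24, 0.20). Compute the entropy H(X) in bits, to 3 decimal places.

2.433 bits

H = −Σ pᵢ log₂ pᵢ.
−0.14·log₂(0.14) = 0.3971
−0.04·log₂(0.04) = 0.1858
−0.14·log₂(0.14) = 0.3971
−0.24·log₂(0.24) = 0.4941
−0.24·log₂(0.24) = 0.4941
−0.20·log₂(0.20) = 0.4644
Sum ≈ 2.4326 → 2.433 bits.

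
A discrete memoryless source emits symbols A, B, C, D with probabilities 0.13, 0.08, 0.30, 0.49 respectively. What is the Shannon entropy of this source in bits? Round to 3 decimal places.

H = −Σ pᵢ log₂ pᵢ.
−0.13·log₂(0.13) = 0.3826
−0.08·log₂(0.08) = 0.2915
−0.30·log₂(0.30) = 0.5211
−0.49·log₂(0.49) = 0.5043
Sum ≈ 1.6995 → 1.700 bits.

1.700 bits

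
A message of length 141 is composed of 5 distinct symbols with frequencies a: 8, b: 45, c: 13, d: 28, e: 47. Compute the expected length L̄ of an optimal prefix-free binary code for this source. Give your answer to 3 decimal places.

2.149 bits/symbol

Probabilities are the counts divided by 141.
Repeatedly combine the two least-probable nodes; the expected code length is the sum of the merged weights.
merge 8/141 + 13/141 → 7/47
merge 7/47 + 28/141 → 49/141
merge 15/47 + 1/3 → 92/141
merge 49/141 + 92/141 → 1
L = 7/47 + 49/141 + 92/141 + 1 = 101/47 ≈ 2.149 bits/symbol.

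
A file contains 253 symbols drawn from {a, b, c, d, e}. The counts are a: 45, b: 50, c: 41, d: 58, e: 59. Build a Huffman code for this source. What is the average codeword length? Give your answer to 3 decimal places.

2.340 bits/symbol

Probabilities are the counts divided by 253.
Repeatedly combine the two least-probable nodes; the expected code length is the sum of the merged weights.
merge 41/253 + 45/253 → 86/253
merge 50/253 + 58/253 → 108/253
merge 59/253 + 86/253 → 145/253
merge 108/253 + 145/253 → 1
L = 86/253 + 108/253 + 145/253 + 1 = 592/253 ≈ 2.340 bits/symbol.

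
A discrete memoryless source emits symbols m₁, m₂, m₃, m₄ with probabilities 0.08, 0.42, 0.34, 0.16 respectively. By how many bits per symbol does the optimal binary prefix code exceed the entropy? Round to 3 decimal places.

0.051 bits

Entropy H = −Σ p log₂ p ≈ 1.7693 bits.
Huffman merges: 2/25+4/25→6/25; 6/25+17/50→29/50; 21/50+29/50→1. L = 91/50 ≈ 1.8200.
L − H = 1.8200 − 1.7693 = 0.051 bits.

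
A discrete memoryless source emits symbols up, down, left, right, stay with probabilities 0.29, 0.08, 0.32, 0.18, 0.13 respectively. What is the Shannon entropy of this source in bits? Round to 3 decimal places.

H = −Σ pᵢ log₂ pᵢ.
−0.29·log₂(0.29) = 0.5179
−0.08·log₂(0.08) = 0.2915
−0.32·log₂(0.32) = 0.5260
−0.18·log₂(0.18) = 0.4453
−0.13·log₂(0.13) = 0.3826
Sum ≈ 2.1634 → 2.163 bits.

2.163 bits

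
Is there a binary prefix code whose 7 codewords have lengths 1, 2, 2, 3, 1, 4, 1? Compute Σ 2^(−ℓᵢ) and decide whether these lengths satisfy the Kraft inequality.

With common denominator 2^4 = 16: Σ 2^(−ℓᵢ) = 8/16 + 4/16 + 4/16 + 2/16 + 8/16 + 1/16 + 8/16 = 35/16 = 2.1875.
Kraft's inequality requires Σ ≤ 1; here Σ = 2.1875 > 1, so no such prefix code exists.

2.1875; no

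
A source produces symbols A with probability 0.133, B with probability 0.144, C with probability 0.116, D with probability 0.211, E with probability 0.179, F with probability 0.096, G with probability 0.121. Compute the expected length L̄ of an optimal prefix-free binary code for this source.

Repeatedly combine the two least-probable nodes; the expected code length is the sum of the merged weights.
merge 12/125 + 29/250 → 53/250
merge 121/1000 + 133/1000 → 127/500
merge 18/125 + 179/1000 → 323/1000
merge 211/1000 + 53/250 → 423/1000
merge 127/500 + 323/1000 → 577/1000
merge 423/1000 + 577/1000 → 1
L = 53/250 + 127/500 + 323/1000 + 423/1000 + 577/1000 + 1 = 2789/1000 = 2.789 bits/symbol.

2.789 bits/symbol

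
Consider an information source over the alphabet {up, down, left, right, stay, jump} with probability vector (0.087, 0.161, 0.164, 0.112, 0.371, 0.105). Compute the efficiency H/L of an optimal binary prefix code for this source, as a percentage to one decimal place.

97.3%

Entropy H = −Σ p log₂ p ≈ 2.3843 bits.
Huffman merges: 87/1000+21/200→24/125; 14/125+161/1000→273/1000; 41/250+24/125→89/250; 273/1000+89/250→629/1000; 371/1000+629/1000→1. L = 49/20 ≈ 2.4500.
Efficiency = H/L = 2.3843/2.4500 = 97.3%.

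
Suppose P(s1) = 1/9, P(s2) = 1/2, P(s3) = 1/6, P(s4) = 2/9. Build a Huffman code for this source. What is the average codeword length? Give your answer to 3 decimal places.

1.778 bits/symbol

Repeatedly combine the two least-probable nodes; the expected code length is the sum of the merged weights.
merge 1/9 + 1/6 → 5/18
merge 2/9 + 5/18 → 1/2
merge 1/2 + 1/2 → 1
L = 5/18 + 1/2 + 1 = 16/9 ≈ 1.778 bits/symbol.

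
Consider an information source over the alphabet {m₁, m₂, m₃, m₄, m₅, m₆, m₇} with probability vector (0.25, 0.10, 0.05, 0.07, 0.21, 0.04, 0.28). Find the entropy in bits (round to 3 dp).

2.490 bits

H = −Σ pᵢ log₂ pᵢ.
−0.25·log₂(0.25) = 0.5000
−0.10·log₂(0.10) = 0.3322
−0.05·log₂(0.05) = 0.2161
−0.07·log₂(0.07) = 0.2686
−0.21·log₂(0.21) = 0.4728
−0.04·log₂(0.04) = 0.1858
−0.28·log₂(0.28) = 0.5142
Sum ≈ 2.4896 → 2.490 bits.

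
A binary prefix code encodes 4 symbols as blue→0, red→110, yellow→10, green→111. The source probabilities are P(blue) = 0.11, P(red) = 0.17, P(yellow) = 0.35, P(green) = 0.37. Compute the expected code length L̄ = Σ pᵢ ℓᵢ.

L̄ = Σ pᵢ·ℓᵢ = 0.11·1 + 0.17·3 + 0.35·2 + 0.37·3 = 2.43 bits/symbol.

2.43 bits/symbol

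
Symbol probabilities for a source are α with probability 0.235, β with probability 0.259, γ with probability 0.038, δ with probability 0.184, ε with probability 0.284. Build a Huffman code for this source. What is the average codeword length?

2.222 bits/symbol

Repeatedly combine the two least-probable nodes; the expected code length is the sum of the merged weights.
merge 19/500 + 23/125 → 111/500
merge 111/500 + 47/200 → 457/1000
merge 259/1000 + 71/250 → 543/1000
merge 457/1000 + 543/1000 → 1
L = 111/500 + 457/1000 + 543/1000 + 1 = 1111/500 = 2.222 bits/symbol.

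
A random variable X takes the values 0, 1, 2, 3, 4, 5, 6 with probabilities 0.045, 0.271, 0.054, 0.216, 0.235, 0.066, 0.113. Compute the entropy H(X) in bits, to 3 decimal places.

H = −Σ pᵢ log₂ pᵢ.
−0.045·log₂(0.045) = 0.2013
−0.271·log₂(0.271) = 0.5105
−0.054·log₂(0.054) = 0.2274
−0.216·log₂(0.216) = 0.4776
−0.235·log₂(0.235) = 0.4910
−0.066·log₂(0.066) = 0.2588
−0.113·log₂(0.113) = 0.3555
Sum ≈ 2.5220 → 2.522 bits.

2.522 bits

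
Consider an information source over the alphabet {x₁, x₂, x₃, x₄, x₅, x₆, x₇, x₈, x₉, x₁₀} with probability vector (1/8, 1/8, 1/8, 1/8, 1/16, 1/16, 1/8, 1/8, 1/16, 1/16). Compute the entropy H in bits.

3.25 bits

Each probability is a power of 1/2, so log₂(1/p) is an integer.
H = Σ p·log₂(1/p) = 1/8·3 + 1/8·3 + 1/8·3 + 1/8·3 + 1/16·4 + 1/16·4 + 1/8·3 + 1/8·3 + 1/16·4 + 1/16·4 = 3.25 bits.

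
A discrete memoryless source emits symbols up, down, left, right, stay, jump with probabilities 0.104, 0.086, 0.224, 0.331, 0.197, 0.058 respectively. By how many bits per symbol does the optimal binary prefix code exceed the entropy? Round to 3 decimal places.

0.037 bits

Entropy H = −Σ p log₂ p ≈ 2.3554 bits.
Huffman merges: 29/500+43/500→18/125; 13/125+18/125→31/125; 197/1000+28/125→421/1000; 31/125+331/1000→579/1000; 421/1000+579/1000→1. L = 299/125 ≈ 2.3920.
L − H = 2.3920 − 2.3554 = 0.037 bits.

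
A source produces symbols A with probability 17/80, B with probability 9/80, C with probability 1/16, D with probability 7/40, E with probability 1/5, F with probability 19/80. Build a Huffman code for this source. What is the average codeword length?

Repeatedly combine the two least-probable nodes; the expected code length is the sum of the merged weights.
merge 1/16 + 9/80 → 7/40
merge 7/40 + 7/40 → 7/20
merge 1/5 + 17/80 → 33/80
merge 19/80 + 7/20 → 47/80
merge 33/80 + 47/80 → 1
L = 7/40 + 7/20 + 33/80 + 47/80 + 1 = 101/40 = 2.525 bits/symbol.

2.525 bits/symbol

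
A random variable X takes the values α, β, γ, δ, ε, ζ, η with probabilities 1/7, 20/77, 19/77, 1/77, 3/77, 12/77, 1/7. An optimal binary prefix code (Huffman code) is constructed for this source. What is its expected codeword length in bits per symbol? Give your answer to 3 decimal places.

2.545 bits/symbol

Repeatedly combine the two least-probable nodes; the expected code length is the sum of the merged weights.
merge 1/77 + 3/77 → 4/77
merge 4/77 + 1/7 → 15/77
merge 1/7 + 12/77 → 23/77
merge 15/77 + 19/77 → 34/77
merge 20/77 + 23/77 → 43/77
merge 34/77 + 43/77 → 1
L = 4/77 + 15/77 + 23/77 + 34/77 + 43/77 + 1 = 28/11 ≈ 2.545 bits/symbol.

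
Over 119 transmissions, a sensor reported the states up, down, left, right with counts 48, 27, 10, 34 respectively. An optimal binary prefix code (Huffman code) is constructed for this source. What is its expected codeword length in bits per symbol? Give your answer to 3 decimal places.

Probabilities are the counts divided by 119.
Repeatedly combine the two least-probable nodes; the expected code length is the sum of the merged weights.
merge 10/119 + 27/119 → 37/119
merge 2/7 + 37/119 → 71/119
merge 48/119 + 71/119 → 1
L = 37/119 + 71/119 + 1 = 227/119 ≈ 1.908 bits/symbol.

1.908 bits/symbol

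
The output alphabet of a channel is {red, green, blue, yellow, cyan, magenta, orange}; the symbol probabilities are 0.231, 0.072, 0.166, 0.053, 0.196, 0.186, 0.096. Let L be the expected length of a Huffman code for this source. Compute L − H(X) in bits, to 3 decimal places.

0.045 bits

Entropy H = −Σ p log₂ p ≈ 2.6530 bits.
Huffman merges: 53/1000+9/125→1/8; 12/125+1/8→221/1000; 83/500+93/500→44/125; 49/250+221/1000→417/1000; 231/1000+44/125→583/1000; 417/1000+583/1000→1. L = 1349/500 ≈ 2.6980.
L − H = 2.6980 − 2.6530 = 0.045 bits.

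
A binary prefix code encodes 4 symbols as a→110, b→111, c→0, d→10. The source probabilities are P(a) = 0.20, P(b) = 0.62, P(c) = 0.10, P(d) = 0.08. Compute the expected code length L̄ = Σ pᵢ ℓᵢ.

2.72 bits/symbol

L̄ = Σ pᵢ·ℓᵢ = 0.20·3 + 0.62·3 + 0.10·1 + 0.08·2 = 2.72 bits/symbol.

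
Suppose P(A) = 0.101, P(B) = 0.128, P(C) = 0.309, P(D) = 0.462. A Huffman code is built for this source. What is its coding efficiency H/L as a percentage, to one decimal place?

Entropy H = −Σ p log₂ p ≈ 1.7519 bits.
Huffman merges: 101/1000+16/125→229/1000; 229/1000+309/1000→269/500; 231/500+269/500→1. L = 1767/1000 ≈ 1.7670.
Efficiency = H/L = 1.7519/1.7670 = 99.1%.

99.1%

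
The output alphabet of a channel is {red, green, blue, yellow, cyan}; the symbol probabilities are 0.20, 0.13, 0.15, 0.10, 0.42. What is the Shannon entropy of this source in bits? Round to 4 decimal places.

2.1154 bits

H = −Σ pᵢ log₂ pᵢ.
−0.20·log₂(0.20) = 0.4644
−0.13·log₂(0.13) = 0.3826
−0.15·log₂(0.15) = 0.4105
−0.10·log₂(0.10) = 0.3322
−0.42·log₂(0.42) = 0.5256
Sum ≈ 2.1154 → 2.1154 bits.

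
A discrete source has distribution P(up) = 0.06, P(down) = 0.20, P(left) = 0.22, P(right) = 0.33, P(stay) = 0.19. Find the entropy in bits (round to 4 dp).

H = −Σ pᵢ log₂ pᵢ.
−0.06·log₂(0.06) = 0.2435
−0.20·log₂(0.20) = 0.4644
−0.22·log₂(0.22) = 0.4806
−0.33·log₂(0.33) = 0.5278
−0.19·log₂(0.19) = 0.4552
Sum ≈ 2.1715 → 2.1715 bits.

2.1715 bits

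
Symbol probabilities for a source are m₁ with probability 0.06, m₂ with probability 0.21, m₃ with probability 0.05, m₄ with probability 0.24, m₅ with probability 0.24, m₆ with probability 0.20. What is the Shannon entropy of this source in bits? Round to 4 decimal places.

2.3851 bits

H = −Σ pᵢ log₂ pᵢ.
−0.06·log₂(0.06) = 0.2435
−0.21·log₂(0.21) = 0.4728
−0.05·log₂(0.05) = 0.2161
−0.24·log₂(0.24) = 0.4941
−0.24·log₂(0.24) = 0.4941
−0.20·log₂(0.20) = 0.4644
Sum ≈ 2.3851 → 2.3851 bits.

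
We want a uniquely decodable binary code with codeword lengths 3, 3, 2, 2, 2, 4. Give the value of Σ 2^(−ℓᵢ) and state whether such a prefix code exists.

With common denominator 2^4 = 16: Σ 2^(−ℓᵢ) = 2/16 + 2/16 + 4/16 + 4/16 + 4/16 + 1/16 = 17/16 = 1.0625.
Kraft's inequality requires Σ ≤ 1; here Σ = 1.0625 > 1, so no such prefix code exists.

1.0625; no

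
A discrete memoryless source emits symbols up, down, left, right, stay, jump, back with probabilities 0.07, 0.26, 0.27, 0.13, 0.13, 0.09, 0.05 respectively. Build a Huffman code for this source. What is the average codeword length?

Repeatedly combine the two least-probable nodes; the expected code length is the sum of the merged weights.
merge 1/20 + 7/100 → 3/25
merge 9/100 + 3/25 → 21/100
merge 13/100 + 13/100 → 13/50
merge 21/100 + 13/50 → 47/100
merge 13/50 + 27/100 → 53/100
merge 47/100 + 53/100 → 1
L = 3/25 + 21/100 + 13/50 + 47/100 + 53/100 + 1 = 259/100 = 2.59 bits/symbol.

2.59 bits/symbol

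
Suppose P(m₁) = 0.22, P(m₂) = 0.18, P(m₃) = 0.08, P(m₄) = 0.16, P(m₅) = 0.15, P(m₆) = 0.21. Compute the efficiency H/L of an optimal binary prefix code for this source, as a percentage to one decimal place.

98.2%

Entropy H = −Σ p log₂ p ≈ 2.5238 bits.
Huffman merges: 2/25+3/20→23/100; 4/25+9/50→17/50; 21/100+11/50→43/100; 23/100+17/50→57/100; 43/100+57/100→1. L = 257/100 ≈ 2.5700.
Efficiency = H/L = 2.5238/2.5700 = 98.2%.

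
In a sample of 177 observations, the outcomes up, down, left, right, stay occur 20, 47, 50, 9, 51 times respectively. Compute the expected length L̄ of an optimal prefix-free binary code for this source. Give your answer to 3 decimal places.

Probabilities are the counts divided by 177.
Repeatedly combine the two least-probable nodes; the expected code length is the sum of the merged weights.
merge 3/59 + 20/177 → 29/177
merge 29/177 + 47/177 → 76/177
merge 50/177 + 17/59 → 101/177
merge 76/177 + 101/177 → 1
L = 29/177 + 76/177 + 101/177 + 1 = 383/177 ≈ 2.164 bits/symbol.

2.164 bits/symbol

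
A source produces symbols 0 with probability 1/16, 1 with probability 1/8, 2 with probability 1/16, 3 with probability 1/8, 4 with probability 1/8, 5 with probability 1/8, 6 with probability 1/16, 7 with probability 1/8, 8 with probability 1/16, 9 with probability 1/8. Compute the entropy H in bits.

3.25 bits

Each probability is a power of 1/2, so log₂(1/p) is an integer.
H = Σ p·log₂(1/p) = 1/16·4 + 1/8·3 + 1/16·4 + 1/8·3 + 1/8·3 + 1/8·3 + 1/16·4 + 1/8·3 + 1/16·4 + 1/8·3 = 3.25 bits.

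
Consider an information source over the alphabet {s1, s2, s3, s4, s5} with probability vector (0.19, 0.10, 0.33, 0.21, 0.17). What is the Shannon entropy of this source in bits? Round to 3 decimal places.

H = −Σ pᵢ log₂ pᵢ.
−0.19·log₂(0.19) = 0.4552
−0.10·log₂(0.10) = 0.3322
−0.33·log₂(0.33) = 0.5278
−0.21·log₂(0.21) = 0.4728
−0.17·log₂(0.17) = 0.4346
Sum ≈ 2.2227 → 2.223 bits.

2.223 bits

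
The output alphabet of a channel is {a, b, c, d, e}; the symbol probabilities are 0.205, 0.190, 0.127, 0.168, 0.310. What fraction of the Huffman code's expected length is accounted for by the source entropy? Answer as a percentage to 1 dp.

Entropy H = −Σ p log₂ p ≈ 2.2581 bits.
Huffman merges: 127/1000+21/125→59/200; 19/100+41/200→79/200; 59/200+31/100→121/200; 79/200+121/200→1. L = 459/200 ≈ 2.2950.
Efficiency = H/L = 2.2581/2.2950 = 98.4%.

98.4%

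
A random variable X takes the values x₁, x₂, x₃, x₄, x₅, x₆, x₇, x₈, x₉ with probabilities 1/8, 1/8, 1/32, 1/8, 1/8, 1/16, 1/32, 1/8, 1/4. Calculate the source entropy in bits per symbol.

2.9375 bits

Each probability is a power of 1/2, so log₂(1/p) is an integer.
H = Σ p·log₂(1/p) = 1/8·3 + 1/8·3 + 1/32·5 + 1/8·3 + 1/8·3 + 1/16·4 + 1/32·5 + 1/8·3 + 1/4·2 = 2.9375 bits.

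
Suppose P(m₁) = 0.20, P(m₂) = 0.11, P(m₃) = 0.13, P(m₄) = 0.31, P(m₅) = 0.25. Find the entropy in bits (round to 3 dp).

H = −Σ pᵢ log₂ pᵢ.
−0.20·log₂(0.20) = 0.4644
−0.11·log₂(0.11) = 0.3503
−0.13·log₂(0.13) = 0.3826
−0.31·log₂(0.31) = 0.5238
−0.25·log₂(0.25) = 0.5000
Sum ≈ 2.2211 → 2.221 bits.

2.221 bits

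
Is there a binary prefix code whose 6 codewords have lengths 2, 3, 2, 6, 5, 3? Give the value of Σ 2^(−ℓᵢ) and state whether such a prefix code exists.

With common denominator 2^6 = 64: Σ 2^(−ℓᵢ) = 16/64 + 8/64 + 16/64 + 1/64 + 2/64 + 8/64 = 51/64 = 0.796875.
Kraft's inequality requires Σ ≤ 1; here Σ = 0.796875 ≤ 1, so such a prefix code exists.

0.796875; yes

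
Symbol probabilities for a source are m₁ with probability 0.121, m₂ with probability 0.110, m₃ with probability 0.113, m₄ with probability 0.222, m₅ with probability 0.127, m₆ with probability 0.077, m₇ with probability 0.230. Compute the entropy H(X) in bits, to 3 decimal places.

2.707 bits

H = −Σ pᵢ log₂ pᵢ.
−0.121·log₂(0.121) = 0.3687
−0.110·log₂(0.110) = 0.3503
−0.113·log₂(0.113) = 0.3555
−0.222·log₂(0.222) = 0.4820
−0.127·log₂(0.127) = 0.3781
−0.077·log₂(0.077) = 0.2848
−0.230·log₂(0.230) = 0.4877
Sum ≈ 2.7070 → 2.707 bits.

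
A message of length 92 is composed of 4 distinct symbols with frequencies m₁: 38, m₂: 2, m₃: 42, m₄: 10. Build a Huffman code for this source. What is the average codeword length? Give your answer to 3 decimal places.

1.674 bits/symbol

Probabilities are the counts divided by 92.
Repeatedly combine the two least-probable nodes; the expected code length is the sum of the merged weights.
merge 1/46 + 5/46 → 3/23
merge 3/23 + 19/46 → 25/46
merge 21/46 + 25/46 → 1
L = 3/23 + 25/46 + 1 = 77/46 ≈ 1.674 bits/symbol.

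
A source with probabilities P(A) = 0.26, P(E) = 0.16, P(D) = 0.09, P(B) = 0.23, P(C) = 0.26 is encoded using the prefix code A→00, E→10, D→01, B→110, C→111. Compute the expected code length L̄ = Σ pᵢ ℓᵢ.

L̄ = Σ pᵢ·ℓᵢ = 0.26·2 + 0.16·2 + 0.09·2 + 0.23·3 + 0.26·3 = 2.49 bits/symbol.

2.49 bits/symbol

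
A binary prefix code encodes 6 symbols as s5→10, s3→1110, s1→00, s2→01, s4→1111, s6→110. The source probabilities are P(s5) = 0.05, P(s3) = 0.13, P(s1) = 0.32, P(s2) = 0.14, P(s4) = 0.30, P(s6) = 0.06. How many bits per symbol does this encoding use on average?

L̄ = Σ pᵢ·ℓᵢ = 0.05·2 + 0.13·4 + 0.32·2 + 0.14·2 + 0.30·4 + 0.06·3 = 2.92 bits/symbol.

2.92 bits/symbol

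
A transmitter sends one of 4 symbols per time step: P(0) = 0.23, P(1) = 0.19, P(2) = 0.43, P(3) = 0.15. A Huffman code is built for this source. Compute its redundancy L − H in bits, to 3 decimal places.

0.033 bits

Entropy H = −Σ p log₂ p ≈ 1.8770 bits.
Huffman merges: 3/20+19/100→17/50; 23/100+17/50→57/100; 43/100+57/100→1. L = 191/100 ≈ 1.9100.
L − H = 1.9100 − 1.8770 = 0.033 bits.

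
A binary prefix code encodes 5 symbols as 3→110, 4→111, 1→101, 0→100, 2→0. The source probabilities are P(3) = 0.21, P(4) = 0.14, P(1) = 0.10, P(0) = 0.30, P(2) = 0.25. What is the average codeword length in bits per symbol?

L̄ = Σ pᵢ·ℓᵢ = 0.21·3 + 0.14·3 + 0.10·3 + 0.30·3 + 0.25·1 = 2.5 bits/symbol.

2.5 bits/symbol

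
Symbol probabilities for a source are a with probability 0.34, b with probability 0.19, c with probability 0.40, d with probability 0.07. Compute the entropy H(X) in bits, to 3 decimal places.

1.782 bits

H = −Σ pᵢ log₂ pᵢ.
−0.34·log₂(0.34) = 0.5292
−0.19·log₂(0.19) = 0.4552
−0.40·log₂(0.40) = 0.5288
−0.07·log₂(0.07) = 0.2686
Sum ≈ 1.7817 → 1.782 bits.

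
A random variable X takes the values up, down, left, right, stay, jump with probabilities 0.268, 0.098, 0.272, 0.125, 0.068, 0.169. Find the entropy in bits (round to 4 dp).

H = −Σ pᵢ log₂ pᵢ.
−0.268·log₂(0.268) = 0.5091
−0.098·log₂(0.098) = 0.3284
−0.272·log₂(0.272) = 0.5109
−0.125·log₂(0.125) = 0.3750
−0.068·log₂(0.068) = 0.2637
−0.169·log₂(0.169) = 0.4335
Sum ≈ 2.4206 → 2.4206 bits.

2.4206 bits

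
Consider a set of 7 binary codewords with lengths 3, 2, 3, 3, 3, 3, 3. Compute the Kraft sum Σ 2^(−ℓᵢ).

With common denominator 2^3 = 8: Σ 2^(−ℓᵢ) = 1/8 + 2/8 + 1/8 + 1/8 + 1/8 + 1/8 + 1/8 = 8/8 = 1.

1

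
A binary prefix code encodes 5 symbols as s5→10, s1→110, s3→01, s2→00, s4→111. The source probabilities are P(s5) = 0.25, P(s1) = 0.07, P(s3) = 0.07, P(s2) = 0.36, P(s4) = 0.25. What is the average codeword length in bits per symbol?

2.32 bits/symbol

L̄ = Σ pᵢ·ℓᵢ = 0.25·2 + 0.07·3 + 0.07·2 + 0.36·2 + 0.25·3 = 2.32 bits/symbol.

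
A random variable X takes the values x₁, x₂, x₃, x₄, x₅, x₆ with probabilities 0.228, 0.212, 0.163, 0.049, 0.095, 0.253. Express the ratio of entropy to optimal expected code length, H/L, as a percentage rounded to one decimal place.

Entropy H = −Σ p log₂ p ≈ 2.4248 bits.
Huffman merges: 49/1000+19/200→18/125; 18/125+163/1000→307/1000; 53/250+57/250→11/25; 253/1000+307/1000→14/25; 11/25+14/25→1. L = 2451/1000 ≈ 2.4510.
Efficiency = H/L = 2.4248/2.4510 = 98.9%.

98.9%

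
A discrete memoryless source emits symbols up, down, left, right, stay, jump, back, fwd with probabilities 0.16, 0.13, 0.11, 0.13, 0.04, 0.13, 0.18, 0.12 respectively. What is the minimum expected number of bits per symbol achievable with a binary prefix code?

2.97 bits/symbol

Repeatedly combine the two least-probable nodes; the expected code length is the sum of the merged weights.
merge 1/25 + 11/100 → 3/20
merge 3/25 + 13/100 → 1/4
merge 13/100 + 13/100 → 13/50
merge 3/20 + 4/25 → 31/100
merge 9/50 + 1/4 → 43/100
merge 13/50 + 31/100 → 57/100
merge 43/100 + 57/100 → 1
L = 3/20 + 1/4 + 13/50 + 31/100 + 43/100 + 57/100 + 1 = 297/100 = 2.97 bits/symbol.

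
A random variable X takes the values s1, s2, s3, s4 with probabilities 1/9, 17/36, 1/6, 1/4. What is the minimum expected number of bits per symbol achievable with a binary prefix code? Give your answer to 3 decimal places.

Repeatedly combine the two least-probable nodes; the expected code length is the sum of the merged weights.
merge 1/9 + 1/6 → 5/18
merge 1/4 + 5/18 → 19/36
merge 17/36 + 19/36 → 1
L = 5/18 + 19/36 + 1 = 65/36 ≈ 1.806 bits/symbol.

1.806 bits/symbol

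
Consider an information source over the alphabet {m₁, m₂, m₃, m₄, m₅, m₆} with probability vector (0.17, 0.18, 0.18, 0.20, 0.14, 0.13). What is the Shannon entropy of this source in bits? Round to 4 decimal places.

H = −Σ pᵢ log₂ pᵢ.
−0.17·log₂(0.17) = 0.4346
−0.18·log₂(0.18) = 0.4453
−0.18·log₂(0.18) = 0.4453
−0.20·log₂(0.20) = 0.4644
−0.14·log₂(0.14) = 0.3971
−0.13·log₂(0.13) = 0.3826
Sum ≈ 2.5693 → 2.5693 bits.

2.5693 bits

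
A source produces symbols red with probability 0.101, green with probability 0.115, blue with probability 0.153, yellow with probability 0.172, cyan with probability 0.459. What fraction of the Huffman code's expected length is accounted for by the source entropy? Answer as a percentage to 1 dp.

Entropy H = −Σ p log₂ p ≈ 2.0597 bits.
Huffman merges: 101/1000+23/200→27/125; 153/1000+43/250→13/40; 27/125+13/40→541/1000; 459/1000+541/1000→1. L = 1041/500 ≈ 2.0820.
Efficiency = H/L = 2.0597/2.0820 = 98.9%.

98.9%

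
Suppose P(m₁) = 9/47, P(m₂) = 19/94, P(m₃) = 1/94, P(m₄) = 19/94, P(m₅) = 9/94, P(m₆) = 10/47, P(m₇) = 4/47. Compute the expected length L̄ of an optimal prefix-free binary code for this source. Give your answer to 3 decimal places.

2.670 bits/symbol

Repeatedly combine the two least-probable nodes; the expected code length is the sum of the merged weights.
merge 1/94 + 4/47 → 9/94
merge 9/94 + 9/94 → 9/47
merge 9/47 + 9/47 → 18/47
merge 19/94 + 19/94 → 19/47
merge 10/47 + 18/47 → 28/47
merge 19/47 + 28/47 → 1
L = 9/94 + 9/47 + 18/47 + 19/47 + 28/47 + 1 = 251/94 ≈ 2.670 bits/symbol.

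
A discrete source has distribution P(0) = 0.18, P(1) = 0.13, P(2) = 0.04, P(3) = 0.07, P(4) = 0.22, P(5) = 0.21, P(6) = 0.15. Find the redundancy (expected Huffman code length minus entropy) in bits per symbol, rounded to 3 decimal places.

Entropy H = −Σ p log₂ p ≈ 2.6462 bits.
Huffman merges: 1/25+7/100→11/100; 11/100+13/100→6/25; 3/20+9/50→33/100; 21/100+11/50→43/100; 6/25+33/100→57/100; 43/100+57/100→1. L = 67/25 ≈ 2.6800.
L − H = 2.6800 − 2.6462 = 0.034 bits.

0.034 bits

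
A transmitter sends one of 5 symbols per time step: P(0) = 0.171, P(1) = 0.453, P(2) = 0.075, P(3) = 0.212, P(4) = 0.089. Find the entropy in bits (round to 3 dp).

2.019 bits

H = −Σ pᵢ log₂ pᵢ.
−0.171·log₂(0.171) = 0.4357
−0.453·log₂(0.453) = 0.5175
−0.075·log₂(0.075) = 0.2803
−0.212·log₂(0.212) = 0.4744
−0.089·log₂(0.089) = 0.3106
Sum ≈ 2.0185 → 2.019 bits.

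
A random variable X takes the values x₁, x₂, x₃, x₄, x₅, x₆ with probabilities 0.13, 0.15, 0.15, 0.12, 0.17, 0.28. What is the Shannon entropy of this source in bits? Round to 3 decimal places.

H = −Σ pᵢ log₂ pᵢ.
−0.13·log₂(0.13) = 0.3826
−0.15·log₂(0.15) = 0.4105
−0.15·log₂(0.15) = 0.4105
−0.12·log₂(0.12) = 0.3671
−0.17·log₂(0.17) = 0.4346
−0.28·log₂(0.28) = 0.5142
Sum ≈ 2.5196 → 2.520 bits.

2.520 bits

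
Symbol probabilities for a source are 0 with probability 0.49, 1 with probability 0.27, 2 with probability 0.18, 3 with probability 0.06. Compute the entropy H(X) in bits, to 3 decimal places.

1.703 bits

H = −Σ pᵢ log₂ pᵢ.
−0.49·log₂(0.49) = 0.5043
−0.27·log₂(0.27) = 0.5100
−0.18·log₂(0.18) = 0.4453
−0.06·log₂(0.06) = 0.2435
Sum ≈ 1.7031 → 1.703 bits.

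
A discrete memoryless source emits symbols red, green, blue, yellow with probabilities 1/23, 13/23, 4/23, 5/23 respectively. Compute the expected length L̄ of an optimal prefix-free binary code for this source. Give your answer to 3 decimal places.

Repeatedly combine the two least-probable nodes; the expected code length is the sum of the merged weights.
merge 1/23 + 4/23 → 5/23
merge 5/23 + 5/23 → 10/23
merge 10/23 + 13/23 → 1
L = 5/23 + 10/23 + 1 = 38/23 ≈ 1.652 bits/symbol.

1.652 bits/symbol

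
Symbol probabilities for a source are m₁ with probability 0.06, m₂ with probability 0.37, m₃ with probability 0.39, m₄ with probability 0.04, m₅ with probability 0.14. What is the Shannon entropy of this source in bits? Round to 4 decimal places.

1.8869 bits

H = −Σ pᵢ log₂ pᵢ.
−0.06·log₂(0.06) = 0.2435
−0.37·log₂(0.37) = 0.5307
−0.39·log₂(0.39) = 0.5298
−0.04·log₂(0.04) = 0.1858
−0.14·log₂(0.14) = 0.3971
Sum ≈ 1.8869 → 1.8869 bits.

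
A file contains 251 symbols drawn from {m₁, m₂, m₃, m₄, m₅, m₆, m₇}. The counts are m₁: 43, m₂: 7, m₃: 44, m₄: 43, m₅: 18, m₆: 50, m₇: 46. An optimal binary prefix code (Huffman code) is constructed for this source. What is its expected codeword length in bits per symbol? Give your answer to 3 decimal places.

2.717 bits/symbol

Probabilities are the counts divided by 251.
Repeatedly combine the two least-probable nodes; the expected code length is the sum of the merged weights.
merge 7/251 + 18/251 → 25/251
merge 25/251 + 43/251 → 68/251
merge 43/251 + 44/251 → 87/251
merge 46/251 + 50/251 → 96/251
merge 68/251 + 87/251 → 155/251
merge 96/251 + 155/251 → 1
L = 25/251 + 68/251 + 87/251 + 96/251 + 155/251 + 1 = 682/251 ≈ 2.717 bits/symbol.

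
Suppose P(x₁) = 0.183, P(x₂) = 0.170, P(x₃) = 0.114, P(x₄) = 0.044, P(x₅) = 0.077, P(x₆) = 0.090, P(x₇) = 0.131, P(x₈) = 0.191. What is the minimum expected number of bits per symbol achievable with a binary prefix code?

2.93 bits/symbol

Repeatedly combine the two least-probable nodes; the expected code length is the sum of the merged weights.
merge 11/250 + 77/1000 → 121/1000
merge 9/100 + 57/500 → 51/250
merge 121/1000 + 131/1000 → 63/250
merge 17/100 + 183/1000 → 353/1000
merge 191/1000 + 51/250 → 79/200
merge 63/250 + 353/1000 → 121/200
merge 79/200 + 121/200 → 1
L = 121/1000 + 51/250 + 63/250 + 353/1000 + 79/200 + 121/200 + 1 = 293/100 = 2.93 bits/symbol.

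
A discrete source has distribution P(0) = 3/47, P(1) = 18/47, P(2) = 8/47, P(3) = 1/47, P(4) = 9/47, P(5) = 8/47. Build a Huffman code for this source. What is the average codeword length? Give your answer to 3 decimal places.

Repeatedly combine the two least-probable nodes; the expected code length is the sum of the merged weights.
merge 1/47 + 3/47 → 4/47
merge 4/47 + 8/47 → 12/47
merge 8/47 + 9/47 → 17/47
merge 12/47 + 17/47 → 29/47
merge 18/47 + 29/47 → 1
L = 4/47 + 12/47 + 17/47 + 29/47 + 1 = 109/47 ≈ 2.319 bits/symbol.

2.319 bits/symbol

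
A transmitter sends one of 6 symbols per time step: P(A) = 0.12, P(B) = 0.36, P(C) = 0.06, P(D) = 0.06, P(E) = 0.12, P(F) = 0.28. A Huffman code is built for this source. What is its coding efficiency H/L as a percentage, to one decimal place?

Entropy H = −Σ p log₂ p ≈ 2.2660 bits.
Huffman merges: 3/50+3/50→3/25; 3/25+3/25→6/25; 3/25+6/25→9/25; 7/25+9/25→16/25; 9/25+16/25→1. L = 59/25 ≈ 2.3600.
Efficiency = H/L = 2.2660/2.3600 = 96.0%.

96.0%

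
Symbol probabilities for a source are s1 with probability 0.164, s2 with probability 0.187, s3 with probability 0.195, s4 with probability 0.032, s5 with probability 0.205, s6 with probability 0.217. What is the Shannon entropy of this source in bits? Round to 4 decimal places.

H = −Σ pᵢ log₂ pᵢ.
−0.164·log₂(0.164) = 0.4278
−0.187·log₂(0.187) = 0.4523
−0.195·log₂(0.195) = 0.4599
−0.032·log₂(0.032) = 0.1589
−0.205·log₂(0.205) = 0.4687
−0.217·log₂(0.217) = 0.4783
Sum ≈ 2.4459 → 2.4459 bits.

2.4459 bits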